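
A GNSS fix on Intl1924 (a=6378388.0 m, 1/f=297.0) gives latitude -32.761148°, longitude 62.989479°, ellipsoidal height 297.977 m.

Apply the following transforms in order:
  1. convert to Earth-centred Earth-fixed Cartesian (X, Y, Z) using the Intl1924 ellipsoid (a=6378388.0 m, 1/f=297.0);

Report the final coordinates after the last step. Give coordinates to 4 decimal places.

X=2438507.6428 m, Y=4783668.9742 m, Z=-3431925.6813 m

start: φ=-32.761148°, λ=62.989479°, h=297.977 m
→ ECEF (a=6378388.000, f=1/297.0): X=2438507.6428, Y=4783668.9742, Z=-3431925.6813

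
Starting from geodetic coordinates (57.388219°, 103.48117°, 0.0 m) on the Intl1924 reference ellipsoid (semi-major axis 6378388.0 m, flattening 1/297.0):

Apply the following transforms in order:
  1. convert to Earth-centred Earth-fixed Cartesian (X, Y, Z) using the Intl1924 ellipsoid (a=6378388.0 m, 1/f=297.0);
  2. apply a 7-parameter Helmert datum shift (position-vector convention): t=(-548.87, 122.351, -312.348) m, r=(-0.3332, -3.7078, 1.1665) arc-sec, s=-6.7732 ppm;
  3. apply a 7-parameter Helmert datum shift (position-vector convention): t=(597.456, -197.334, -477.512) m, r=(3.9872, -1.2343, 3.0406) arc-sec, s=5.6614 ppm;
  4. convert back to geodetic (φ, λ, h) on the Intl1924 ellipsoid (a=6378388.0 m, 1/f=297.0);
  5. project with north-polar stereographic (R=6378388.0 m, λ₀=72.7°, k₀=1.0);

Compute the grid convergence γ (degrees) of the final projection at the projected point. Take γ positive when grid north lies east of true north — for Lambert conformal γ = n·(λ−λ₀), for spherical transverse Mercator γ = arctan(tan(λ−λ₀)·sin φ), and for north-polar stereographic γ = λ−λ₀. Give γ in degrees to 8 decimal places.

start: φ=57.388219°, λ=103.481170°, h=0.000 m
→ ECEF (a=6378388.000, f=1/297.0): X=-803309.9693, Y=3350877.8749, Z=5349435.7597
→ Helmert 7p (PV): X=-803968.5089, Y=3350981.6282, Z=5349067.3258
→ Helmert 7p (PV): X=-803457.0117, Y=3350688.0132, Z=5348680.0625
→ geod (Bowring, a=6378388.000): φ=57.38569890°, λ=103.48428370°, h=-717.5771 m
→ into stereo (λ₀=72.7°): φ=57.38569890°, λ−λ₀=30.78428370°
convergence γ = 30.78428370°

30.78428370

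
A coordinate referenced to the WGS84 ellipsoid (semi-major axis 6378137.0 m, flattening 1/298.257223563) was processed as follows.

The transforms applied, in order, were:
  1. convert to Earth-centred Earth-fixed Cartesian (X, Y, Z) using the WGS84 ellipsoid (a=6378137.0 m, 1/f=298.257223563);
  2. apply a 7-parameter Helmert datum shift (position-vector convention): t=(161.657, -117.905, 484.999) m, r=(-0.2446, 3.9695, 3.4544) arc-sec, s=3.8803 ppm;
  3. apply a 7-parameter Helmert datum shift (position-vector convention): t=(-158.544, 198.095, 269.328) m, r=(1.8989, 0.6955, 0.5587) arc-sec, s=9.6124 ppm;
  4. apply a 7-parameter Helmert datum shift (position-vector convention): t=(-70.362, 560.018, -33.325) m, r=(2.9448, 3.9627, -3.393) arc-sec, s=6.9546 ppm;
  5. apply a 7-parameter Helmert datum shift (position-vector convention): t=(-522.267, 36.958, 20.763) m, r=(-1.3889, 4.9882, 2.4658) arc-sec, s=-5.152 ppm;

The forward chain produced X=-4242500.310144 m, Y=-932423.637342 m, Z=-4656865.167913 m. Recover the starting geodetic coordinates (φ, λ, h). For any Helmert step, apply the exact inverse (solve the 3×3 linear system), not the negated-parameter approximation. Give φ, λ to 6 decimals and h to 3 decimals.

φ=-47.195110°, λ=-167.593174°, h=1731.366 m

start: X=-4242500.3101, Y=-932423.6373, Z=-4656865.1679 m
→ Helmert⁻¹: X=-4241898.4212, Y=-932383.3311, Z=-4657018.7854
→ Helmert⁻¹: X=-4241693.7411, Y=-933073.1229, Z=-4657021.2421
→ Helmert⁻¹: X=-4241481.2504, Y=-933293.6336, Z=-4657251.5125
→ Helmert⁻¹: X=-4241552.4377, Y=-933095.5491, Z=-4657801.1720
→ geod (Bowring, a=6378137.000): φ=-47.19511000°, λ=-167.59317400°, h=1731.3660 m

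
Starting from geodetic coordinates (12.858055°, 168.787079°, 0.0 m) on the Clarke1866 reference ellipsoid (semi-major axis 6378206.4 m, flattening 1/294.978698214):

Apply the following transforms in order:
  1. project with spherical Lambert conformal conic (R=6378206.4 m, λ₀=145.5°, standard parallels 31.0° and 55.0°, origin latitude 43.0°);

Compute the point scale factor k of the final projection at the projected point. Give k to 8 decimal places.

start: φ=12.858055°, λ=168.787079°, h=0.000 m
→ into lcc (λ₀=145.5°): φ=12.85805500°, λ−λ₀=23.28707900°
scale k = 1.11306926

1.11306926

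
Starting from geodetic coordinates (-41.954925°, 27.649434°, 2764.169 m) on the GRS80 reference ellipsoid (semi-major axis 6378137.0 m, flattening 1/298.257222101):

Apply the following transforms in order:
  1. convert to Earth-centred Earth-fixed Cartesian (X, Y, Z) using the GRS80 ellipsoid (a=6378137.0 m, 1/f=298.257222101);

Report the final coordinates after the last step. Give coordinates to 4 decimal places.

start: φ=-41.954925°, λ=27.649434°, h=2764.169 m
→ ECEF (a=6378137.000, f=1/298.257222101): X=4209695.5128, Y=2205402.4523, Z=-4243729.8569

X=4209695.5128 m, Y=2205402.4523 m, Z=-4243729.8569 m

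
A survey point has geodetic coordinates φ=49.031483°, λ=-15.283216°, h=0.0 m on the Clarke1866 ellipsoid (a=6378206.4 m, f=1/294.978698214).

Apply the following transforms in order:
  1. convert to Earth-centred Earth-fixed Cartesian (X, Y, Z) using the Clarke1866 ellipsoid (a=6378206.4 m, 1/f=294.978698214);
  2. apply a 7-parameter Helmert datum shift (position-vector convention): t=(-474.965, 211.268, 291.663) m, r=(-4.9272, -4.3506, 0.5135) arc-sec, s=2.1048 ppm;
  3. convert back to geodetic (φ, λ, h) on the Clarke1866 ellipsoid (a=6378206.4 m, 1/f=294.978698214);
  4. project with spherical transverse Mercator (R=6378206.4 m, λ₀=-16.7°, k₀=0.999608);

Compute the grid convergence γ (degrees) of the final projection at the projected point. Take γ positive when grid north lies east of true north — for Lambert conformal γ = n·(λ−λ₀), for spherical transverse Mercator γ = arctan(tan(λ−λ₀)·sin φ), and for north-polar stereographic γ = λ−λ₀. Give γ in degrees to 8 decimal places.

1.07175927

start: φ=49.031483°, λ=-15.283216°, h=0.000 m
→ ECEF (a=6378206.400, f=1/294.978698214): X=4041748.4324, Y=-1104424.7705, Z=4792650.6458
→ Helmert 7p (PV): X=4041183.6357, Y=-1104091.2792, Z=4793064.0286
→ geod (Bowring, a=6378206.400): φ=49.03821614°, λ=-15.28085236°, h=-102.6649 m
→ into tm (λ₀=-16.7°): φ=49.03821614°, λ−λ₀=1.41914764°
convergence γ = 1.07175927°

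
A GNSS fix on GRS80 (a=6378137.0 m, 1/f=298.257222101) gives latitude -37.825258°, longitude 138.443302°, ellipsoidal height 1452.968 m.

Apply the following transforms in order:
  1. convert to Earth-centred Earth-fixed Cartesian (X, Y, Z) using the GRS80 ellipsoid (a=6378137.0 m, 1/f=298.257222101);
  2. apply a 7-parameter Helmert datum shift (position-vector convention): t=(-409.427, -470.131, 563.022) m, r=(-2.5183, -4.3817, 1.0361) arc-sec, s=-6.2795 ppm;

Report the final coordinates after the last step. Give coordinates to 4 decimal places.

X=-3775861.7862 m, Y=3346426.1180 m, Z=-3890566.6055 m

start: φ=-37.825258°, λ=138.443302°, h=1452.968 m
→ ECEF (a=6378137.000, f=1/298.257222101): X=-3775541.9125, Y=3346983.7370, Z=-3891032.9943
→ Helmert 7p (PV): X=-3775861.7862, Y=3346426.1180, Z=-3890566.6055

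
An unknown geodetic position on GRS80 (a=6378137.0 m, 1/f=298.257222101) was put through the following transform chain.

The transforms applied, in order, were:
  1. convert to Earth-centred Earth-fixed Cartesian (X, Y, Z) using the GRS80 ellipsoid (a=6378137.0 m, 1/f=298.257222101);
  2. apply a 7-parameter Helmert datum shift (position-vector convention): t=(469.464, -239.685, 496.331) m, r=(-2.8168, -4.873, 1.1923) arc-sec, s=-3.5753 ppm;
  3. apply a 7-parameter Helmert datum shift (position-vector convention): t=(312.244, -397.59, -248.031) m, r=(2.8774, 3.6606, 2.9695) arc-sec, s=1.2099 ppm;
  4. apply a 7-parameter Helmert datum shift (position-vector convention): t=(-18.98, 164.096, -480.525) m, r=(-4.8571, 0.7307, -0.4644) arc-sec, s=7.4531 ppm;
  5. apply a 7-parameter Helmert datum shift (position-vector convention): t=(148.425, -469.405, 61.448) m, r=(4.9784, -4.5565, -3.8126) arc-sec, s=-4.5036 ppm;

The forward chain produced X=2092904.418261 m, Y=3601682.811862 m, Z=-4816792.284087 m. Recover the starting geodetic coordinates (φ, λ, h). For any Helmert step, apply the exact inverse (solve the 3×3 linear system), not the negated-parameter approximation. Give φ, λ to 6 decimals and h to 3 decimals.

φ=-49.333932°, λ=59.858277°, h=2414.701 m

start: X=2092904.4183, Y=3601682.8119, Z=-4816792.2841 m
→ Helmert⁻¹: X=2092592.4269, Y=3602090.8559, Z=-4817008.5918
→ Helmert⁻¹: X=2092604.7629, Y=3602018.0421, Z=-4816399.9360
→ Helmert⁻¹: X=2092427.3212, Y=3602313.9643, Z=-4816159.1958
→ Helmert⁻¹: X=2091872.3675, Y=3602620.2152, Z=-4816672.9701
→ geod (Bowring, a=6378137.000): φ=-49.33393200°, λ=59.85827700°, h=2414.7010 m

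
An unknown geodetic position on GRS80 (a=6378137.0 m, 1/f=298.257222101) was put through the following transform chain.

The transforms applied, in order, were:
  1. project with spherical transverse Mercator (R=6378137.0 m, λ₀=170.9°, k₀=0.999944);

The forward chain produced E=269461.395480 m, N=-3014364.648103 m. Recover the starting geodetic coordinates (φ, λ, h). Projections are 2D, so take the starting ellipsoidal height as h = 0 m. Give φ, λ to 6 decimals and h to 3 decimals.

φ=-27.053891°, λ=173.617576°, h=0.000 m

start: E=269461.3955, N=-3014364.6481 m
→ tm⁻¹: φ=-27.05389100°, λ=173.61757600°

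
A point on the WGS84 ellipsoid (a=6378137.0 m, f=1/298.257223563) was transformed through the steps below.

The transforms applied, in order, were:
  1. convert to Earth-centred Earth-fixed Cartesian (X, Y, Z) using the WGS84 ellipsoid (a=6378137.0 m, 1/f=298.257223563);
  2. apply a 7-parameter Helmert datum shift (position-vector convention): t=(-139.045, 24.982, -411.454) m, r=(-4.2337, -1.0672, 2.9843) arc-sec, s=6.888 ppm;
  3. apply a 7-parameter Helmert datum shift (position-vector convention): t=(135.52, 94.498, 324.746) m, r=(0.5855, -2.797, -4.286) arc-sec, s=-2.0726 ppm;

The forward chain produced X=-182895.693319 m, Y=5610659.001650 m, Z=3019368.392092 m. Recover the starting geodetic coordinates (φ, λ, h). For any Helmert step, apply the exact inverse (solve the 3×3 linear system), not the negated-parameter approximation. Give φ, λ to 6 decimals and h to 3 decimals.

φ=28.437240°, λ=91.866867°, h=715.749 m

start: X=-182895.6933, Y=5610659.0016, Z=3019368.3921 m
→ Helmert⁻¹: X=-183107.2367, Y=5610580.8971, Z=3019036.4602
→ Helmert⁻¹: X=-182870.1348, Y=5610457.9379, Z=3019543.2204
→ geod (Bowring, a=6378137.000): φ=28.43724000°, λ=91.86686700°, h=715.7490 m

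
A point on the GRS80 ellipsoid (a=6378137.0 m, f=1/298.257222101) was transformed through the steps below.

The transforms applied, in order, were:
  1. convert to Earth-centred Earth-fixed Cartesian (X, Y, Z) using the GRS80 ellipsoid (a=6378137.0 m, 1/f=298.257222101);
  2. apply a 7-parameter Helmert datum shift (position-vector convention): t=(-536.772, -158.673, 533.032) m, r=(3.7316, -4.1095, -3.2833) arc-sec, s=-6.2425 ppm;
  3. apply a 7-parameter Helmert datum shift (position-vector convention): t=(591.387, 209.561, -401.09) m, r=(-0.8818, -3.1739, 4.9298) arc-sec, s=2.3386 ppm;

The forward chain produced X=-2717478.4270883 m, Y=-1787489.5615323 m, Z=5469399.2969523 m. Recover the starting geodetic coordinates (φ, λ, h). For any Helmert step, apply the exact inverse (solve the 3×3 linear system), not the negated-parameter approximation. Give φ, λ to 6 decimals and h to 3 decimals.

φ=59.429692°, λ=-146.663558°, h=1131.026 m

start: X=-2717478.4271, Y=-1787489.5615, Z=5469399.2970 m
→ Helmert⁻¹: X=-2718022.0163, Y=-1787653.3641, Z=5469821.7765
→ Helmert⁻¹: X=-2717364.7865, Y=-1787450.1556, Z=5469409.3633
→ geod (Bowring, a=6378137.000): φ=59.42969200°, λ=-146.66355800°, h=1131.0260 m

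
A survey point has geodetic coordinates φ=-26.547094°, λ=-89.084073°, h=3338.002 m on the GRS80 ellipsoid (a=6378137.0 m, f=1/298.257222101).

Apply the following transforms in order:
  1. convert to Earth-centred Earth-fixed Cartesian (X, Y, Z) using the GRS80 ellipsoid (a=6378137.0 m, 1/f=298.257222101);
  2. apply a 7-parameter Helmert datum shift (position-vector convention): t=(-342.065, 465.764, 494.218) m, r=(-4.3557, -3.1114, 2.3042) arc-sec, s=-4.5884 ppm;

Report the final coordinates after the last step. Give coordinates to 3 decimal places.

start: φ=-26.547094°, λ=-89.084073°, h=3338.002 m
→ ECEF (a=6378137.000, f=1/298.257222101): X=91315.4447, Y=-5711747.6606, Z=-2834905.4003
→ Helmert 7p (PV): X=91079.5297, Y=-5711314.5332, Z=-2834276.1826

X=91079.530 m, Y=-5711314.533 m, Z=-2834276.183 m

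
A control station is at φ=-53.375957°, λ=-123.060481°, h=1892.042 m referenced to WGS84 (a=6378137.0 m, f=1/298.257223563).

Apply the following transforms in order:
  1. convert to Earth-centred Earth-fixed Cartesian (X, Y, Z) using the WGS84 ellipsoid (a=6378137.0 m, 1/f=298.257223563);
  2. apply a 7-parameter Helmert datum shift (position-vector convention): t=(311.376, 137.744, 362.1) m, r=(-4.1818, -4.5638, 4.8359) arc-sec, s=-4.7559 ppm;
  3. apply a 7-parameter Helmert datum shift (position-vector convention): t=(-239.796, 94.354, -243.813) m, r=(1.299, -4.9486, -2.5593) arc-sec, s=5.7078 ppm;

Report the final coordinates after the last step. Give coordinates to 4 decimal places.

X=-2080458.3624 m, Y=-3196620.8549 m, Z=-5097070.0662 m

start: φ=-53.375957°, λ=-123.060481°, h=1892.042 m
→ ECEF (a=6378137.000, f=1/298.257223563): X=-2080798.3044, Y=-3196755.6972, Z=-5097132.2328
→ Helmert 7p (PV): X=-2080289.3062, Y=-3196754.8725, Z=-5096727.1202
→ Helmert 7p (PV): X=-2080458.3624, Y=-3196620.8549, Z=-5097070.0662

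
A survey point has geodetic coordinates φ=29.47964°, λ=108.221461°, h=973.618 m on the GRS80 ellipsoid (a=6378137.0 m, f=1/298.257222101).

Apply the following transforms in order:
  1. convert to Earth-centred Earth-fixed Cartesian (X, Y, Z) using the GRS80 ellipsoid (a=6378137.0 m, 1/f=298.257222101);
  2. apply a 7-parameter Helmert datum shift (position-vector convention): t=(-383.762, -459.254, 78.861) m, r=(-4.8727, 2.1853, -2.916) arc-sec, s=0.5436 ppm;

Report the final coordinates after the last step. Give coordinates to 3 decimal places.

start: φ=29.479640°, λ=108.221461°, h=973.618 m
→ ECEF (a=6378137.000, f=1/298.257222101): X=-1737846.6802, Y=5279025.6589, Z=3120769.4638
→ Helmert 7p (PV): X=-1738123.6929, Y=5278667.5664, Z=3120743.7239

X=-1738123.693 m, Y=5278667.566 m, Z=3120743.724 m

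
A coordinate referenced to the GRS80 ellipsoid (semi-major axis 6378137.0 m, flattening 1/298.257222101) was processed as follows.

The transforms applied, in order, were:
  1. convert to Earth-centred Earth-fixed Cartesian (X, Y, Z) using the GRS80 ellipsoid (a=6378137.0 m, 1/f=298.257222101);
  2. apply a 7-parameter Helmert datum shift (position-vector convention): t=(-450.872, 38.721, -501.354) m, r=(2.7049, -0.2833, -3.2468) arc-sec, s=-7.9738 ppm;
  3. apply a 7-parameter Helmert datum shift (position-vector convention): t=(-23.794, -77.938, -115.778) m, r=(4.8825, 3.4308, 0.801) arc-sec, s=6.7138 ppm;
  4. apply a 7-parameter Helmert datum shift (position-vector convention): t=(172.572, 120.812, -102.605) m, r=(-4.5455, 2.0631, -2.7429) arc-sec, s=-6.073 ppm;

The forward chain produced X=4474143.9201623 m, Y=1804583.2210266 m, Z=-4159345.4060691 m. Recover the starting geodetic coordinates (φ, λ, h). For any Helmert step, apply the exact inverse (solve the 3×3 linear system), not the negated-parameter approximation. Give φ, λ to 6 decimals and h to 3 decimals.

φ=-40.949406°, λ=21.964052°, h=592.958 m

start: X=4474143.9202, Y=1804583.2210, Z=-4159345.4061 m
→ Helmert⁻¹: X=4474016.1219, Y=1804624.5196, Z=-4159183.5415
→ Helmert⁻¹: X=4474086.0628, Y=1804574.5188, Z=-4159008.1392
→ Helmert⁻¹: X=4474538.4969, Y=1804566.0860, Z=-4158569.7548
→ geod (Bowring, a=6378137.000): φ=-40.94940600°, λ=21.96405200°, h=592.9580 m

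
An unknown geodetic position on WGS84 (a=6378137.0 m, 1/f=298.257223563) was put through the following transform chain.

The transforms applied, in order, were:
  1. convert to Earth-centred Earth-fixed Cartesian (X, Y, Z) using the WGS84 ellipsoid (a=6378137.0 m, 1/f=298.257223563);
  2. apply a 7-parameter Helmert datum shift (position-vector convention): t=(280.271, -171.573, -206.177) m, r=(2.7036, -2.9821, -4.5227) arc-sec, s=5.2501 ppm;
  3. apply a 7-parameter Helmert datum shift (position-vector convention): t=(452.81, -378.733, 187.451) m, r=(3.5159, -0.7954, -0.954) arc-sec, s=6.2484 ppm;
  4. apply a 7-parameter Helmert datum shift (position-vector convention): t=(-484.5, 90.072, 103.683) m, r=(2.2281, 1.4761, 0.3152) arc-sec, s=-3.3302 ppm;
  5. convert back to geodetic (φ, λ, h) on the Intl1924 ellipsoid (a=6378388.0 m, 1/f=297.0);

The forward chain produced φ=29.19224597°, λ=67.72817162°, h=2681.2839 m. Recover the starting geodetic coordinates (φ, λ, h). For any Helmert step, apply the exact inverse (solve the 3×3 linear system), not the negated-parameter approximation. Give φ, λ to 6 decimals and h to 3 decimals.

φ=29.186997°, λ=67.733927°, h=3105.897 m

start: φ=29.192246°, λ=67.728172°, h=2681.284 m
→ ECEF (a=6378388.000, f=1/297.0): X=2112952.6922, Y=5159134.9915, Z=3093872.0781
→ Helmert⁻¹: X=2113429.9744, Y=5159092.2896, Z=3093738.0932
→ Helmert⁻¹: X=2112952.0273, Y=5159501.2864, Z=3093435.2180
→ Helmert⁻¹: X=2112592.2540, Y=5159732.6410, Z=3093526.9793
→ geod (Bowring, a=6378137.000): φ=29.18699700°, λ=67.73392700°, h=3105.8970 m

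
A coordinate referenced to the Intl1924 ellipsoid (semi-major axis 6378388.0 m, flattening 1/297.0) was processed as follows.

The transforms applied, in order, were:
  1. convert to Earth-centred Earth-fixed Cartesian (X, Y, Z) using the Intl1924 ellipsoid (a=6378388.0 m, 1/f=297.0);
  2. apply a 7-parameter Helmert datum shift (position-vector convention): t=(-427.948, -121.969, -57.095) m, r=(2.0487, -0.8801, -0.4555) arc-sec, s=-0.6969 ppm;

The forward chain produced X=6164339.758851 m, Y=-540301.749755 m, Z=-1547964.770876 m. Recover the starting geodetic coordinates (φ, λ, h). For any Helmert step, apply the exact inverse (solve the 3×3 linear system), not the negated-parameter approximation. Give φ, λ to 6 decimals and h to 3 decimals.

start: X=6164339.7589, Y=-540301.7498, Z=-1547964.7709 m
→ Helmert⁻¹: X=6164766.5912, Y=-540181.9180, Z=-1547929.6934
→ geod (Bowring, a=6378388.000): φ=-14.13472300°, λ=-5.00769900°, h=1928.7750 m

φ=-14.134723°, λ=-5.007699°, h=1928.775 m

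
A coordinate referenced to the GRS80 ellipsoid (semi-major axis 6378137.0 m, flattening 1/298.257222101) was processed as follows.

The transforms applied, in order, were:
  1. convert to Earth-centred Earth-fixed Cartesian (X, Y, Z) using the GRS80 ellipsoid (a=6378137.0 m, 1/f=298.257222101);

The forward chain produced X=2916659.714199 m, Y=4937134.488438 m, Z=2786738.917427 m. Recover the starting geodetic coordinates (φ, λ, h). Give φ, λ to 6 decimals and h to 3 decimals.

φ=26.070265°, λ=59.427121°, h=1552.661 m

start: X=2916659.7142, Y=4937134.4884, Z=2786738.9174 m
→ geod (Bowring, a=6378137.000): φ=26.07026500°, λ=59.42712100°, h=1552.6610 m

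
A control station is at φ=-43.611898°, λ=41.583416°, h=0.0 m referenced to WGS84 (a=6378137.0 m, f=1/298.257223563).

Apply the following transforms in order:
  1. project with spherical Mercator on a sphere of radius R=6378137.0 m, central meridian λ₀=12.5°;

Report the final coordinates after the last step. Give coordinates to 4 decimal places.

start: φ=-43.611898°, λ=41.583416°, h=0.000 m
→ merc (R=6378137.0, λ₀=12.5°): E=3237551.0596, N=-5405577.6296

E=3237551.0596 m, N=-5405577.6296 m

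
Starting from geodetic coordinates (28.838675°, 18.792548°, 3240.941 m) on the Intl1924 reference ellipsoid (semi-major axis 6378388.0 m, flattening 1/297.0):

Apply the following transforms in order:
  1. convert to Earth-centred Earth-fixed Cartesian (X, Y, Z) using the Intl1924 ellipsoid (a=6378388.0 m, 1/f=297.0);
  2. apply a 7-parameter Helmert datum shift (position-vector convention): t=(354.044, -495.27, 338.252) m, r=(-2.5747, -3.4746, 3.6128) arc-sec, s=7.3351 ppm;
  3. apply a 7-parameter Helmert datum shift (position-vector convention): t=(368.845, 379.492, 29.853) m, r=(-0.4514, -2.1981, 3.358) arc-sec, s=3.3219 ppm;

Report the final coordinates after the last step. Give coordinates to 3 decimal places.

start: φ=28.838675°, λ=18.792548°, h=3240.941 m
→ ECEF (a=6378388.000, f=1/297.0): X=5296322.6383, Y=1802246.6498, Z=3059857.0773
→ Helmert 7p (PV): X=5296632.4194, Y=1801895.5620, Z=3060284.4959
→ Helmert 7p (PV): X=5296956.9117, Y=1802373.9667, Z=3060377.0163

X=5296956.912 m, Y=1802373.967 m, Z=3060377.016 m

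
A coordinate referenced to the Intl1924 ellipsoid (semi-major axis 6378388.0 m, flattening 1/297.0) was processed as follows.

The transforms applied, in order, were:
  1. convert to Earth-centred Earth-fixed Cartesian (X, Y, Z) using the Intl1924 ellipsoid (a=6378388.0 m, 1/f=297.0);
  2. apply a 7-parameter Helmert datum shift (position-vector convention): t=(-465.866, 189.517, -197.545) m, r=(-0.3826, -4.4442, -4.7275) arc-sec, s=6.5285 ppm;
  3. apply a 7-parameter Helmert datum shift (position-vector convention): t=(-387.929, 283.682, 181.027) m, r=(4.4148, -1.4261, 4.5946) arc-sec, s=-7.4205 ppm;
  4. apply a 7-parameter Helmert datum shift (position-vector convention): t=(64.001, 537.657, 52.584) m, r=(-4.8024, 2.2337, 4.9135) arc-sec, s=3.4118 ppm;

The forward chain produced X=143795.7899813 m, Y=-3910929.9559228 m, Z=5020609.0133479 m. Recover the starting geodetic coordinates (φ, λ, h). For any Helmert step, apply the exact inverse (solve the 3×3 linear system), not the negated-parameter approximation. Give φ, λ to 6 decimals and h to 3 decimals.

start: X=143795.7900, Y=-3910929.9559, Z=5020609.0133 m
→ Helmert⁻¹: X=143583.7519, Y=-3911574.5778, Z=5020449.7832
→ Helmert⁻¹: X=143920.3239, Y=-3911783.0396, Z=5020388.7404
→ Helmert⁻¹: X=144583.0806, Y=-3911953.0163, Z=5020543.1372
→ geod (Bowring, a=6378388.000): φ=52.24291700°, λ=-87.88335100°, h=1321.7130 m

φ=52.242917°, λ=-87.883351°, h=1321.713 m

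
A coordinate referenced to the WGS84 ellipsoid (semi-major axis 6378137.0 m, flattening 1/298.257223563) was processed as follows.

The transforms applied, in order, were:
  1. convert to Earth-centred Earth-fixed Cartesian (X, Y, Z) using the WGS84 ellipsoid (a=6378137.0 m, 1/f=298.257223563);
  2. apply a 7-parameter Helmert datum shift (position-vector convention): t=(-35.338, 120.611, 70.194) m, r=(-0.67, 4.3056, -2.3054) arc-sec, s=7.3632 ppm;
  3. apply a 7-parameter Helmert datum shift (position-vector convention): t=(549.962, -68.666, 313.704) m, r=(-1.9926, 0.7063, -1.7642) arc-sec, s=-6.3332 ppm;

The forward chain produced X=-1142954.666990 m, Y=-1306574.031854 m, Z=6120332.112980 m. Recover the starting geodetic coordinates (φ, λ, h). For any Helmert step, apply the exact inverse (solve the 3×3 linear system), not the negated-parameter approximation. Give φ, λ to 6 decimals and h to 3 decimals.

start: X=-1142954.6670, Y=-1306574.0319, Z=6120332.1130 m
→ Helmert⁻¹: X=-1143521.6523, Y=-1306582.5429, Z=6120040.6307
→ Helmert⁻¹: X=-1143591.0370, Y=-1306726.1932, Z=6119897.2584
→ geod (Bowring, a=6378137.000): φ=74.25985900°, λ=-131.19103100°, h=3145.5140 m

φ=74.259859°, λ=-131.191031°, h=3145.514 m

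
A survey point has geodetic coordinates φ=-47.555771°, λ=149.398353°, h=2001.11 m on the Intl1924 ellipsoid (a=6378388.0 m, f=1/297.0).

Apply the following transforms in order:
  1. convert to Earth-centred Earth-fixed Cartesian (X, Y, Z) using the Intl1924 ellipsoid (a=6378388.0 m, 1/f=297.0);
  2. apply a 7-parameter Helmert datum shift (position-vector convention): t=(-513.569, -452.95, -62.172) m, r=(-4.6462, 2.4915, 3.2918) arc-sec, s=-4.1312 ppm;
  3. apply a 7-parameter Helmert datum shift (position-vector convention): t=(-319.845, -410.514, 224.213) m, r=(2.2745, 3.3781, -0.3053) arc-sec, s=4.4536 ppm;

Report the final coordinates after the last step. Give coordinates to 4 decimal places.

start: φ=-47.555771°, λ=149.398353°, h=2001.110 m
→ ECEF (a=6378388.000, f=1/297.0): X=-3713047.4011, Y=2196034.1781, Z=-4685248.4569
→ Helmert 7p (PV): X=-3713637.2708, Y=2195407.3625, Z=-4685295.8894
→ Helmert 7p (PV): X=-3714047.1391, Y=2195063.7881, Z=-4685007.5134

X=-3714047.1391 m, Y=2195063.7881 m, Z=-4685007.5134 m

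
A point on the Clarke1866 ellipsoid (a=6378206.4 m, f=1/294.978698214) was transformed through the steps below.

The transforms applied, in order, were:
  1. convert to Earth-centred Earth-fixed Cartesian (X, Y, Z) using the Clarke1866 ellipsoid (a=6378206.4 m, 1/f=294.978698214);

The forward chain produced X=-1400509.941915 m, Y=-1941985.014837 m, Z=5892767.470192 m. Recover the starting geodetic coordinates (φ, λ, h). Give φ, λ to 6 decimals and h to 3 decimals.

φ=68.022769°, λ=-125.798179°, h=982.196 m

start: X=-1400509.9419, Y=-1941985.0148, Z=5892767.4702 m
→ geod (Bowring, a=6378206.400): φ=68.02276900°, λ=-125.79817900°, h=982.1960 m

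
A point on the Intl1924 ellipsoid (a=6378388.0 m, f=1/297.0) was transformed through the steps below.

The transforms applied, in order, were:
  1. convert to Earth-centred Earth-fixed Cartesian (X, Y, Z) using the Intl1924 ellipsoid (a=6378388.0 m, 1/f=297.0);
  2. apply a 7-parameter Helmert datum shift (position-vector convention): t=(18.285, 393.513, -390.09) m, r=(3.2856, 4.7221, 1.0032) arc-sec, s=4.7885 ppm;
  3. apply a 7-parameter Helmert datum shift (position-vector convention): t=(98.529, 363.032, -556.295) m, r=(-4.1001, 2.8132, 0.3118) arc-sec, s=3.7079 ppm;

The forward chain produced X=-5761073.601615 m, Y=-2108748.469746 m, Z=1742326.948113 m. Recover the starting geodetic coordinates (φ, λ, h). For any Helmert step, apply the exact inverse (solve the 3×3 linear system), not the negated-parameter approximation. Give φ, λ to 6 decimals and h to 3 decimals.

start: X=-5761073.6016, Y=-2108748.4697, Z=1742326.9481 m
→ Helmert⁻¹: X=-5761177.7262, Y=-2109129.6148, Z=1742756.2803
→ Helmert⁻¹: X=-5761218.5876, Y=-2109457.2409, Z=1743039.7311
→ geod (Bowring, a=6378388.000): φ=15.96181900°, λ=-159.88990900°, h=1282.5070 m

φ=15.961819°, λ=-159.889909°, h=1282.507 m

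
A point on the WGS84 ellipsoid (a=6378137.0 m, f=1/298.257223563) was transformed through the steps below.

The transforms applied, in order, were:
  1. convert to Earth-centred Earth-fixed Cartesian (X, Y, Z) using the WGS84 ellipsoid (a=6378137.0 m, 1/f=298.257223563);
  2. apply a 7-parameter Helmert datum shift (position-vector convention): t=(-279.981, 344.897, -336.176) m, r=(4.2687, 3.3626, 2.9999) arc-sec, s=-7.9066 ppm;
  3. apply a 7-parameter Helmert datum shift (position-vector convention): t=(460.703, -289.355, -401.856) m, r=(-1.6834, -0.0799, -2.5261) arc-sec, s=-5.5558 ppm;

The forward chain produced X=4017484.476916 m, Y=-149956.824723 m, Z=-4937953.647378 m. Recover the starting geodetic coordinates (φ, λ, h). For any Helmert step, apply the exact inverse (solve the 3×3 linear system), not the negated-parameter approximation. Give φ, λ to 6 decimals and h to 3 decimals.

φ=-51.033280°, λ=-2.139491°, h=1726.677 m

start: X=4017484.4769, Y=-149956.8247, Z=-4937953.6474 m
→ Helmert⁻¹: X=4017046.0110, Y=-149578.8076, Z=-4937582.0004
→ Helmert⁻¹: X=4017436.0611, Y=-150085.4962, Z=-4937216.2619
→ geod (Bowring, a=6378137.000): φ=-51.03328000°, λ=-2.13949100°, h=1726.6770 m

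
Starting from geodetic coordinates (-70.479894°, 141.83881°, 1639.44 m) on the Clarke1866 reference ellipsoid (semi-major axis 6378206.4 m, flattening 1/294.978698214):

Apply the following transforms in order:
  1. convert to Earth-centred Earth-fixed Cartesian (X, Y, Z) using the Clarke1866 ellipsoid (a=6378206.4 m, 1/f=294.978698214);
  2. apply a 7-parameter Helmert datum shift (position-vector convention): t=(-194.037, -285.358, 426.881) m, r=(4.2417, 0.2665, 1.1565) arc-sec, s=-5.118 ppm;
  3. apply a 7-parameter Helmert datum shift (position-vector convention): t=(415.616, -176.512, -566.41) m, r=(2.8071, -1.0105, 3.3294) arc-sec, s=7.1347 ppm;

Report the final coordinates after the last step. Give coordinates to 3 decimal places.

X=-1680990.045 m, Y=1320840.766 m, Z=-5990614.467 m

start: φ=-70.479894°, λ=141.838810°, h=1639.440 m
→ ECEF (a=6378206.400, f=1/294.978698214): X=-1681201.1080, Y=1321131.8296, Z=-5990501.9402
→ Helmert 7p (PV): X=-1681401.6879, Y=1320953.4739, Z=-5990015.0596
→ Helmert 7p (PV): X=-1680990.0448, Y=1320840.7661, Z=-5990614.4667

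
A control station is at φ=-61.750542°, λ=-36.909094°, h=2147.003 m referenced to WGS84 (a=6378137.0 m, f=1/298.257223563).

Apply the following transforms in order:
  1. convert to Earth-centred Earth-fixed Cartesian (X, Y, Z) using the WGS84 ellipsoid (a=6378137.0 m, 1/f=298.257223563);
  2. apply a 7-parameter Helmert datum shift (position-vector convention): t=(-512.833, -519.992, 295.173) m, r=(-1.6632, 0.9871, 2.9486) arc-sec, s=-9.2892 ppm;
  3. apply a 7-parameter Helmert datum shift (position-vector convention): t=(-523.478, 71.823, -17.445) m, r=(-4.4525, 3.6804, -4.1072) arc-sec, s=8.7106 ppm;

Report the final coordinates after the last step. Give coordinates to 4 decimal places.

start: φ=-61.750542°, λ=-36.909094°, h=2147.003 m
→ ECEF (a=6378137.000, f=1/298.257223563): X=2420942.5662, Y=-1818296.0347, Z=-5597301.5850
→ Helmert 7p (PV): X=2420406.4511, Y=-1818809.6616, Z=-5596951.3416
→ Helmert 7p (PV): X=2419767.9716, Y=-1818922.6964, Z=-5597021.4655

X=2419767.9716 m, Y=-1818922.6964 m, Z=-5597021.4655 m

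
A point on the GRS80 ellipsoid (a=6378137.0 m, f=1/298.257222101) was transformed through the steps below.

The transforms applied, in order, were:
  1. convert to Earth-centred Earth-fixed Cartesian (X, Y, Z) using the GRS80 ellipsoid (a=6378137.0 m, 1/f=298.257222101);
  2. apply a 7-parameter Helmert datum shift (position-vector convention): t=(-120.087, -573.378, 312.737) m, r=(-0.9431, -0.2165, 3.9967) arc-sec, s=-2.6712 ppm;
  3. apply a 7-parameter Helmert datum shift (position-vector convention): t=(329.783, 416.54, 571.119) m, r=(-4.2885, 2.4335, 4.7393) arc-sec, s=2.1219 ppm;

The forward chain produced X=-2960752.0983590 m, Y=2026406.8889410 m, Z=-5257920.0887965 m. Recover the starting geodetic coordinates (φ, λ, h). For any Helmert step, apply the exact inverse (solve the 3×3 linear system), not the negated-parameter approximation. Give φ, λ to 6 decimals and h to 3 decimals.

φ=-55.872924°, λ=145.606494°, h=2742.102 m

start: X=-2960752.0984, Y=2026406.8889, Z=-5257920.0888 m
→ Helmert⁻¹: X=-2960967.0044, Y=2026163.4136, Z=-5258472.8567
→ Helmert⁻¹: X=-2960821.0733, Y=2026823.6206, Z=-5258787.2661
→ geod (Bowring, a=6378137.000): φ=-55.87292400°, λ=145.60649400°, h=2742.1020 m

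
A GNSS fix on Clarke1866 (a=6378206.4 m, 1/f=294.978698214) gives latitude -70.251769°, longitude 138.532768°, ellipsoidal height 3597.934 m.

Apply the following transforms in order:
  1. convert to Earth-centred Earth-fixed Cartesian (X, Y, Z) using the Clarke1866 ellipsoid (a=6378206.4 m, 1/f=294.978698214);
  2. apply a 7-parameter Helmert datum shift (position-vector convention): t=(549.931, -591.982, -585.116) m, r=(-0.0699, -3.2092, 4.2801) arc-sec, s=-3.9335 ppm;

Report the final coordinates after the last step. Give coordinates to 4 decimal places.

X=-1620058.3689 m, Y=1431569.9965 m, Z=-5984378.1168 m

start: φ=-70.251769°, λ=138.532768°, h=3597.934 m
→ ECEF (a=6378206.400, f=1/294.978698214): X=-1620678.0552, Y=1432203.2697, Z=-5983790.8373
→ Helmert 7p (PV): X=-1620058.3689, Y=1431569.9965, Z=-5984378.1168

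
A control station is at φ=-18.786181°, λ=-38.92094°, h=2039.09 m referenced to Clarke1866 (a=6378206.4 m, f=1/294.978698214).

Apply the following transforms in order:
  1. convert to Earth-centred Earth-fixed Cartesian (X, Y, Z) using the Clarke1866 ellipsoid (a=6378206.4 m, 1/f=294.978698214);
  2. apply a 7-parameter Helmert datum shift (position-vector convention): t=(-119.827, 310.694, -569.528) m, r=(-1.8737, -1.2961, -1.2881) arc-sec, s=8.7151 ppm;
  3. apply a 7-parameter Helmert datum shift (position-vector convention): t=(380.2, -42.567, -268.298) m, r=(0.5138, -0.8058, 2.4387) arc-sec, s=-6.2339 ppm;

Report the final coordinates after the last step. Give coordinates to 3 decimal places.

start: φ=-18.786181°, λ=-38.920940°, h=2039.090 m
→ ECEF (a=6378206.400, f=1/294.978698214): X=4701124.5028, Y=-3796166.8874, Z=-2041490.9121
→ Helmert 7p (PV): X=4701034.7680, Y=-3795937.1805, Z=-2042014.2068
→ Helmert 7p (PV): X=4701438.5192, Y=-3795895.4168, Z=-2042260.8655

X=4701438.519 m, Y=-3795895.417 m, Z=-2042260.866 m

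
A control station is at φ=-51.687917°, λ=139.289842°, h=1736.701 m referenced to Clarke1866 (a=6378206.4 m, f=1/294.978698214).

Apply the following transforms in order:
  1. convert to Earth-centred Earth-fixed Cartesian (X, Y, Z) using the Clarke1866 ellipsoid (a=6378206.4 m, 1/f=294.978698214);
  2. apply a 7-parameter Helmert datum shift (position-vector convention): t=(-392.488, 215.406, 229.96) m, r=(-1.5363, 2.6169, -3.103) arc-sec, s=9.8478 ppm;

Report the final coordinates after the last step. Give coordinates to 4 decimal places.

X=-3004835.0178 m, Y=2585357.7051 m, Z=-4982309.8791 m

start: φ=-51.687917°, λ=139.289842°, h=1736.701 m
→ ECEF (a=6378206.400, f=1/294.978698214): X=-3004388.6192, Y=2585108.7548, Z=-4982509.6350
→ Helmert 7p (PV): X=-3004835.0178, Y=2585357.7051, Z=-4982309.8791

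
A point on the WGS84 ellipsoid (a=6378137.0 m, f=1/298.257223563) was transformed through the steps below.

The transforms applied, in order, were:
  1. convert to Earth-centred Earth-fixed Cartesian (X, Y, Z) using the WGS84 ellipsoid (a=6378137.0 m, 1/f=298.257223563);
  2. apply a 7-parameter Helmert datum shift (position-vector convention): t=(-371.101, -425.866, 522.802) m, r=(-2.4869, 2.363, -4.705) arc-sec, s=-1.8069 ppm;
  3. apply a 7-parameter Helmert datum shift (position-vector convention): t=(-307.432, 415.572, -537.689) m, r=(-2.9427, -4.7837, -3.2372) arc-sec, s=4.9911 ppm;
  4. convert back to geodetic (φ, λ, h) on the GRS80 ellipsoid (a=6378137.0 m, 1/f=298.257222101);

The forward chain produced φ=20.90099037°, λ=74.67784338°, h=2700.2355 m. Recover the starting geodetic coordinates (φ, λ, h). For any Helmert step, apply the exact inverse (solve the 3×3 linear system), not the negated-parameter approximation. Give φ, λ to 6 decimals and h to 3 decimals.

φ=20.901790°, λ=74.673391°, h=2862.356 m

start: φ=20.900990°, λ=74.677843°, h=2700.235 m
→ ECEF (a=6378137.000, f=1/298.257222101): X=1575833.1362, Y=5751536.2722, Z=2262121.0522
→ Helmert⁻¹: X=1576094.9183, Y=5751084.4508, Z=2262692.9437
→ Helmert⁻¹: X=1576311.7558, Y=5751529.3900, Z=2262261.6329
→ geod (Bowring, a=6378137.000): φ=20.90179000°, λ=74.67339100°, h=2862.3560 m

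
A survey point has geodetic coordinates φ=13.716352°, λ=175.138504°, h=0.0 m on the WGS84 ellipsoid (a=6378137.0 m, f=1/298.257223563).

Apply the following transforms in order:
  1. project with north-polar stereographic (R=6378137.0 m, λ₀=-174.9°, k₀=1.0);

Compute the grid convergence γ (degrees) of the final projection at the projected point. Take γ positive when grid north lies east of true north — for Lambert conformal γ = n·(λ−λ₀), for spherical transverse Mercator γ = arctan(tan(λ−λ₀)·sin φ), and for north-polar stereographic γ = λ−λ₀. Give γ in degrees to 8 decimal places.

start: φ=13.716352°, λ=175.138504°, h=0.000 m
→ into stereo (λ₀=-174.9°): φ=13.71635200°, λ−λ₀=-9.96149600°
convergence γ = -9.96149600°

-9.96149600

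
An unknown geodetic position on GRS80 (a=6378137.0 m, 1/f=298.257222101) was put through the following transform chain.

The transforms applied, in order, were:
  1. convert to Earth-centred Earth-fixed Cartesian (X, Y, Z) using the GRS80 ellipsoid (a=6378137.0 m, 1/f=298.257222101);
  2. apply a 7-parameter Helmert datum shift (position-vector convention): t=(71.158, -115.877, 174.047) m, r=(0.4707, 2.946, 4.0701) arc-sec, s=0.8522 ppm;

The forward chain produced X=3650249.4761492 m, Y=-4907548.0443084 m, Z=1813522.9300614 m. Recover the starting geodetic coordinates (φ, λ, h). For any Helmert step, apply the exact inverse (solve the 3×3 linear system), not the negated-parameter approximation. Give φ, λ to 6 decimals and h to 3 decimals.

start: X=3650249.4761, Y=-4907548.0443, Z=1813522.9301 m
→ Helmert⁻¹: X=3650052.4706, Y=-4907495.8713, Z=1813410.6690
→ geod (Bowring, a=6378137.000): φ=16.62017200°, λ=-53.35920400°, h=2851.1370 m

φ=16.620172°, λ=-53.359204°, h=2851.137 m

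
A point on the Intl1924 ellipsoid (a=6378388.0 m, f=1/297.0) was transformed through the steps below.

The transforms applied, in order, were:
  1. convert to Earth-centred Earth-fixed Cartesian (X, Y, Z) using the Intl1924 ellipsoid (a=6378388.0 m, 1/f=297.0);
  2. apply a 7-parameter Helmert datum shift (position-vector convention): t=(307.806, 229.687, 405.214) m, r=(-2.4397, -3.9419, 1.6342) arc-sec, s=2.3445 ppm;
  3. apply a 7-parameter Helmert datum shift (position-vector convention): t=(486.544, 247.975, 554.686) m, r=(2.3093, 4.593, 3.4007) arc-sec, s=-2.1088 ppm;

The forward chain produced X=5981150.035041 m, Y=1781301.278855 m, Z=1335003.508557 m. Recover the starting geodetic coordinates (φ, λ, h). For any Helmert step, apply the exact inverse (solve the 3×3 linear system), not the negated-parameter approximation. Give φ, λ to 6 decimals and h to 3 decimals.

start: X=5981150.0350, Y=1781301.2789, Z=1335003.5086 m
→ Helmert⁻¹: X=5980675.7487, Y=1780973.3975, Z=1334564.8719
→ Helmert⁻¹: X=5980393.5248, Y=1780676.3747, Z=1334063.3013
→ geod (Bowring, a=6378388.000): φ=12.14719000°, λ=16.58102500°, h=3436.1050 m

φ=12.147190°, λ=16.581025°, h=3436.105 m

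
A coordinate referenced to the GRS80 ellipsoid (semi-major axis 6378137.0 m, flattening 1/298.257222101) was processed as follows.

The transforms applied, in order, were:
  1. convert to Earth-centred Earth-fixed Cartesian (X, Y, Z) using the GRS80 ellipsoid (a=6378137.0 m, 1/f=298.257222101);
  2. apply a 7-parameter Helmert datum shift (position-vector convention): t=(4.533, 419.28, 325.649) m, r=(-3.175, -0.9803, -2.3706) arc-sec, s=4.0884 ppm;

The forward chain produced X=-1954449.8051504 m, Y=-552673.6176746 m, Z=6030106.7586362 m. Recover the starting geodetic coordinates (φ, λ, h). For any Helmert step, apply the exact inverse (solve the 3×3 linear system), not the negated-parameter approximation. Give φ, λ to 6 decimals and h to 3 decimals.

φ=71.499328°, λ=-164.195569°, h=3760.992 m

start: X=-1954449.8052, Y=-552673.6177, Z=6030106.7586 m
→ Helmert⁻¹: X=-1954411.3324, Y=-553205.9135, Z=6029757.2308
→ geod (Bowring, a=6378137.000): φ=71.49932800°, λ=-164.19556900°, h=3760.9920 m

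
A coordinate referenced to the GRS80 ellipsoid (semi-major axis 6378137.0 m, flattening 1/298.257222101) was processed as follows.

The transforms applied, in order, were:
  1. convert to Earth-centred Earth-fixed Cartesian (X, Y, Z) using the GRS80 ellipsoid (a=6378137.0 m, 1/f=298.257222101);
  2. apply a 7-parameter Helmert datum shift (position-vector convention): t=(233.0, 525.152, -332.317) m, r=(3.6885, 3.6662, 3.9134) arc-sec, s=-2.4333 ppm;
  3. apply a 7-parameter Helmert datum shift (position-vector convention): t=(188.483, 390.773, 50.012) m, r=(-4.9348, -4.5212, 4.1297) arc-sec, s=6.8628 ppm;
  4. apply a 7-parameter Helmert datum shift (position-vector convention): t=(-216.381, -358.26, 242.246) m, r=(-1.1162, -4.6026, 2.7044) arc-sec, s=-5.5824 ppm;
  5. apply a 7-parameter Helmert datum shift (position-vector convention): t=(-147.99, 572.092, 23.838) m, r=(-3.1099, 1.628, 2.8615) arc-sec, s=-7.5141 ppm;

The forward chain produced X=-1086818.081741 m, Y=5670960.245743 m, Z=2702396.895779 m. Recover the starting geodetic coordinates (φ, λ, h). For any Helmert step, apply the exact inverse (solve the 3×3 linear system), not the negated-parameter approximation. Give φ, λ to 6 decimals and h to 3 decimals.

start: X=-1086818.0817, Y=5670960.2457, Z=2702396.8958 m
→ Helmert⁻¹: X=-1086620.9219, Y=5670405.0908, Z=2702470.2813
→ Helmert⁻¹: X=-1086275.9550, Y=5670794.6265, Z=2702298.0470
→ Helmert⁻¹: X=-1086284.2196, Y=5670322.0343, Z=2702388.9609
→ Helmert⁻¹: X=-1086460.3273, Y=5669879.6207, Z=2702607.1527
→ geod (Bowring, a=6378137.000): φ=25.23442000°, λ=100.84750600°, h=47.8410 m

φ=25.234420°, λ=100.847506°, h=47.841 m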